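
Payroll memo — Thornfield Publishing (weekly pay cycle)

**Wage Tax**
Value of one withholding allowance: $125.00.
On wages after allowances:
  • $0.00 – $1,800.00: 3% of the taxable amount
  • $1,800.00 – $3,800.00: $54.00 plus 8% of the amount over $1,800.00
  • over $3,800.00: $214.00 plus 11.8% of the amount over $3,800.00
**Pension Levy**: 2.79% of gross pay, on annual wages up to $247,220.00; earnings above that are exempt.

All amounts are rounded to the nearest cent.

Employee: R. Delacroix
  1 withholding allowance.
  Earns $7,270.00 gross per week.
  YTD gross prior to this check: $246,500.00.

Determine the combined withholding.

$628.80

Wage Tax: taxable = $7,270.00 − 1×$125.00 = $7,145.00
  $214.00 + 11.8% × ($7,145.00 − $3,800.00) = $214.00 + 11.8% × $3,345.00 = $608.71
Pension Levy: cap $247,220.00 − YTD $246,500.00 = $720.00 subject; 2.79% × $720.00 = $20.09
Total: $608.71 + $20.09 = $628.80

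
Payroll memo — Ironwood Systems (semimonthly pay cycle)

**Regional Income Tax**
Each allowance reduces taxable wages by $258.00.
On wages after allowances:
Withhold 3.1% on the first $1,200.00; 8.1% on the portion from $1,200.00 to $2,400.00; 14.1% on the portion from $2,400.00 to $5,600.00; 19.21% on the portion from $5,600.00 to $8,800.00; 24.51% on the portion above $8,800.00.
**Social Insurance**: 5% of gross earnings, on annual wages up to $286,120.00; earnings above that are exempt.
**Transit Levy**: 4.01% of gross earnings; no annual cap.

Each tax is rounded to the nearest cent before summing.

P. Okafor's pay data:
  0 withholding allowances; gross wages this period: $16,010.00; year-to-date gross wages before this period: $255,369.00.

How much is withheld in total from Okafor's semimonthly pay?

$4,409.99

Regional Income Tax: taxable = $16,010.00
  $1,200.32 + 24.51% × ($16,010.00 − $8,800.00) = $1,200.32 + 24.51% × $7,210.00 = $2,967.49
Social Insurance: 5% × $16,010.00 = $800.50
Transit Levy: 4.01% × $16,010.00 = $642.00
Total: $2,967.49 + $800.50 + $642.00 = $4,409.99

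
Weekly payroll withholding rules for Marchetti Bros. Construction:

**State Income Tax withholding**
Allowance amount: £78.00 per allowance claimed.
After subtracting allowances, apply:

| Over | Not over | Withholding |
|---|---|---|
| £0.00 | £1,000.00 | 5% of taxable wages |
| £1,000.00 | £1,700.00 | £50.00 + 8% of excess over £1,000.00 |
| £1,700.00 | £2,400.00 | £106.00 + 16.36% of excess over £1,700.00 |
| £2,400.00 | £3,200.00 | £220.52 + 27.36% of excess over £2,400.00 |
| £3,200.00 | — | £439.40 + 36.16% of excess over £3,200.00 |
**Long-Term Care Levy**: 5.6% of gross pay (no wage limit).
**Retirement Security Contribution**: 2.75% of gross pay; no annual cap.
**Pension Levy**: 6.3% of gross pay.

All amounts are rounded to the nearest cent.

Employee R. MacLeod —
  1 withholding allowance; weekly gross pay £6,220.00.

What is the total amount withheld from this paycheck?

£2,414.46

State Income Tax: taxable = £6,220.00 − 1×£78.00 = £6,142.00
  £439.40 + 36.16% × (£6,142.00 − £3,200.00) = £439.40 + 36.16% × £2,942.00 = £1,503.23
Long-Term Care Levy: 5.6% × £6,220.00 = £348.32
Retirement Security Contribution: 2.75% × £6,220.00 = £171.05
Pension Levy: 6.3% × £6,220.00 = £391.86
Total: £1,503.23 + £348.32 + £171.05 + £391.86 = £2,414.46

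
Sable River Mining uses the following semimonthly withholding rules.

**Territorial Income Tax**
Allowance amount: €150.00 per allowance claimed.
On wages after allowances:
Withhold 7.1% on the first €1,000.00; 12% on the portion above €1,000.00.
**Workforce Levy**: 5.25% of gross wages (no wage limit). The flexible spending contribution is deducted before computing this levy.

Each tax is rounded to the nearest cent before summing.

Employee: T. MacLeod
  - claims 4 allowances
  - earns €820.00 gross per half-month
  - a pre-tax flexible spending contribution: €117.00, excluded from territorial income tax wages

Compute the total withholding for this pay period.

€44.22

Territorial Income Tax: taxable = €820.00 − €117.00 − 4×€150.00 = €103.00
  7.1% × €103.00 = €7.31
Workforce Levy: 5.25% × €703.00 = €36.91
Total: €7.31 + €36.91 = €44.22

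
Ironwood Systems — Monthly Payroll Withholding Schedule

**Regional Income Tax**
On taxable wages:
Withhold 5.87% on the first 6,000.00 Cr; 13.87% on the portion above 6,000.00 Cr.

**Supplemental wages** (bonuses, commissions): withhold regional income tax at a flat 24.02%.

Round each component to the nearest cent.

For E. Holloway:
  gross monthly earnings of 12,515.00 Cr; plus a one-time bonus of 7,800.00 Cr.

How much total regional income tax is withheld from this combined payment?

Regional Income Tax: taxable = 12,515.00 Cr
  352.20 Cr + 13.87% × (12,515.00 Cr − 6,000.00 Cr) = 352.20 Cr + 13.87% × 6,515.00 Cr = 1,255.83 Cr
Supplemental (24.02% flat on bonus): 24.02% × 7,800.00 Cr = 1,873.56 Cr
Total regional income tax: 1,255.83 Cr + 1,873.56 Cr = 3,129.39 Cr

3,129.39 Cr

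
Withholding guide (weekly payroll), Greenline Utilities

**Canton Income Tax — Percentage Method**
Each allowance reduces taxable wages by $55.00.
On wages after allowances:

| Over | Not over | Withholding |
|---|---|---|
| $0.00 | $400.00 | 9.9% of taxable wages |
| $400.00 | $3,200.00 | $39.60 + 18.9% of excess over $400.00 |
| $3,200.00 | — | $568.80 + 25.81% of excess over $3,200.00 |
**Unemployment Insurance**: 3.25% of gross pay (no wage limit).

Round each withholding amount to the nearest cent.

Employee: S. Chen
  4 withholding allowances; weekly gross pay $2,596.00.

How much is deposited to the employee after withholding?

Canton Income Tax: taxable = $2,596.00 − 4×$55.00 = $2,376.00
  $39.60 + 18.9% × ($2,376.00 − $400.00) = $39.60 + 18.9% × $1,976.00 = $413.06
Unemployment Insurance: 3.25% × $2,596.00 = $84.37
Total withheld: $413.06 + $84.37 = $497.43
Net pay: $2,596.00 − $497.43 = $2,098.57

$2,098.57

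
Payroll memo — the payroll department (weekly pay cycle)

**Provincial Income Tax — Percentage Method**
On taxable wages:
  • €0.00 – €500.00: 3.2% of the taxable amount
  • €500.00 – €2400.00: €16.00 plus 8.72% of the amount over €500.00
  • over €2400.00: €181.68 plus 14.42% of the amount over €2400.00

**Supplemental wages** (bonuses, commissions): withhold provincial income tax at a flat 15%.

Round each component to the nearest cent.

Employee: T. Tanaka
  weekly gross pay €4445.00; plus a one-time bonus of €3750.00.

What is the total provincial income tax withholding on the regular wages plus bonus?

€1039.07

Provincial Income Tax: taxable = €4445.00
  €181.68 + 14.42% × (€4445.00 − €2400.00) = €181.68 + 14.42% × €2045.00 = €476.57
Supplemental (15% flat on bonus): 15% × €3750.00 = €562.50
Total provincial income tax: €476.57 + €562.50 = €1039.07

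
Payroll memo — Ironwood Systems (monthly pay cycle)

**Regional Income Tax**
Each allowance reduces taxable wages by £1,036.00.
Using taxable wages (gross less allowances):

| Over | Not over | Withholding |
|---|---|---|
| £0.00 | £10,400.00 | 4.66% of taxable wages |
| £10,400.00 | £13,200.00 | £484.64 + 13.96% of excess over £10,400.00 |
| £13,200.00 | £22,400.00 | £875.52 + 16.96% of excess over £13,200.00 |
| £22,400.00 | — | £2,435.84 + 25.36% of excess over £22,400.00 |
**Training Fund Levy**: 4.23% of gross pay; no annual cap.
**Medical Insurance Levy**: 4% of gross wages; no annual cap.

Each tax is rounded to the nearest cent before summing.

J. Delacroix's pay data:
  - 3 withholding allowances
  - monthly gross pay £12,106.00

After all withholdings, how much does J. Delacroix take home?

Regional Income Tax: taxable = £12,106.00 − 3×£1,036.00 = £8,998.00
  4.66% × £8,998.00 = £419.31
Training Fund Levy: 4.23% × £12,106.00 = £512.08
Medical Insurance Levy: 4% × £12,106.00 = £484.24
Total withheld: £419.31 + £512.08 + £484.24 = £1,415.63
Net pay: £12,106.00 − £1,415.63 = £10,690.37

£10,690.37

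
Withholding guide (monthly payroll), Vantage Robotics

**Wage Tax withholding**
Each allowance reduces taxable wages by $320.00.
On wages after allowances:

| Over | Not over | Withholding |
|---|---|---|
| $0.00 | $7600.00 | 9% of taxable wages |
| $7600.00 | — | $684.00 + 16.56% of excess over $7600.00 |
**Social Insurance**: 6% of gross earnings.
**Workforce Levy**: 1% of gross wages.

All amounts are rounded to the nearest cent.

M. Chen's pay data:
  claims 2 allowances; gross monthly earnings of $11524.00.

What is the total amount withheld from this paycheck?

Wage Tax: taxable = $11524.00 − 2×$320.00 = $10884.00
  $684.00 + 16.56% × ($10884.00 − $7600.00) = $684.00 + 16.56% × $3284.00 = $1227.83
Social Insurance: 6% × $11524.00 = $691.44
Workforce Levy: 1% × $11524.00 = $115.24
Total: $1227.83 + $691.44 + $115.24 = $2034.51

$2034.51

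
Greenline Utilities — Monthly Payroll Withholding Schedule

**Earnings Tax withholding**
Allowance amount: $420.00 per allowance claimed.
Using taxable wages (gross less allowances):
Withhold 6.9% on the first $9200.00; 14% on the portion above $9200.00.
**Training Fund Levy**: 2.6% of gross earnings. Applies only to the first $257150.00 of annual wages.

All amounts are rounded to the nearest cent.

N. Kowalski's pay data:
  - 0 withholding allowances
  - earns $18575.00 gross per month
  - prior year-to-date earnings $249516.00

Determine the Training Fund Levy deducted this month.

Training Fund Levy: cap $257150.00 − YTD $249516.00 = $7634.00 subject; 2.6% × $7634.00 = $198.48

$198.48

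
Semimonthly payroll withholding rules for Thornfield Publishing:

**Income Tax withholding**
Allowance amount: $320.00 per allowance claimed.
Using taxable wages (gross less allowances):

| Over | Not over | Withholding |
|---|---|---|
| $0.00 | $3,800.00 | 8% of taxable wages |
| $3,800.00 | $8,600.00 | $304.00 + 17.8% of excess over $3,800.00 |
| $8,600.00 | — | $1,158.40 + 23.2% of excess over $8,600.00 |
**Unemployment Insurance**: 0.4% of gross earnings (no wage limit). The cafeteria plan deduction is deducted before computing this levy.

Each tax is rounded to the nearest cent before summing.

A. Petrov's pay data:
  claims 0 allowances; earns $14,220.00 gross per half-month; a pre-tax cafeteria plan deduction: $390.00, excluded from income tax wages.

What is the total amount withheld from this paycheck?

$2,427.08

Income Tax: taxable = $14,220.00 − $390.00 = $13,830.00
  $1,158.40 + 23.2% × ($13,830.00 − $8,600.00) = $1,158.40 + 23.2% × $5,230.00 = $2,371.76
Unemployment Insurance: 0.4% × $13,830.00 = $55.32
Total: $2,371.76 + $55.32 = $2,427.08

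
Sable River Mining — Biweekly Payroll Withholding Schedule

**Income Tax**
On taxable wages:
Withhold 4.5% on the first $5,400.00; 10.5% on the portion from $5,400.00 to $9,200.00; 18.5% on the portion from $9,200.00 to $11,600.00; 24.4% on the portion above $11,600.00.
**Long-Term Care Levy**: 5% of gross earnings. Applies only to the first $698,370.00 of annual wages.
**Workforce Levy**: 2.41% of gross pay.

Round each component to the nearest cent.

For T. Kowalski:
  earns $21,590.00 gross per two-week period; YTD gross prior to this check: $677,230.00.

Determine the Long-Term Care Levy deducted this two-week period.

$1,057.00

Long-Term Care Levy: cap $698,370.00 − YTD $677,230.00 = $21,140.00 subject; 5% × $21,140.00 = $1,057.00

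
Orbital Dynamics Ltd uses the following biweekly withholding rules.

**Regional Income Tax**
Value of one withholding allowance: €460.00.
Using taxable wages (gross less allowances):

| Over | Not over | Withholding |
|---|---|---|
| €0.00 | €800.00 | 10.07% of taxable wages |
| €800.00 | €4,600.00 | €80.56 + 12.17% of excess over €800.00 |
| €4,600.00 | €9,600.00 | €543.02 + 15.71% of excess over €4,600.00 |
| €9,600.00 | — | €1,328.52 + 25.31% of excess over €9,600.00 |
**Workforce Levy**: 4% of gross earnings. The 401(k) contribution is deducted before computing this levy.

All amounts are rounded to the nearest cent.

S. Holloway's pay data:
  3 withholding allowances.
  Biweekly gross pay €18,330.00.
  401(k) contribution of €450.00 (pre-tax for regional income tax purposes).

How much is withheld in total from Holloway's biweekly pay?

Regional Income Tax: taxable = €18,330.00 − €450.00 − 3×€460.00 = €16,500.00
  €1,328.52 + 25.31% × (€16,500.00 − €9,600.00) = €1,328.52 + 25.31% × €6,900.00 = €3,074.91
Workforce Levy: 4% × €17,880.00 = €715.20
Total: €3,074.91 + €715.20 = €3,790.11

€3,790.11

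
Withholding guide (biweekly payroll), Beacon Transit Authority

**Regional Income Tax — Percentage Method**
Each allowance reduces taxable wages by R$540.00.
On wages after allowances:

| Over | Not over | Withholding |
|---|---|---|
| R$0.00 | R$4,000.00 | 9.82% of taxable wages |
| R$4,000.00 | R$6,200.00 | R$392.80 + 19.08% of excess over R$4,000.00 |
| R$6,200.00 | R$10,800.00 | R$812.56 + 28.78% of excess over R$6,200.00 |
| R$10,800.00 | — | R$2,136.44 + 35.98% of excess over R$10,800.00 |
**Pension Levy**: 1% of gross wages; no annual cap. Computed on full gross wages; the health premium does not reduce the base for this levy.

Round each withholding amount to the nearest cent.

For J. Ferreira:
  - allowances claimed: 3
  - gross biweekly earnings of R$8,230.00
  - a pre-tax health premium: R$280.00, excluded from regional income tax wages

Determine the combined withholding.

R$932.27

Regional Income Tax: taxable = R$8,230.00 − R$280.00 − 3×R$540.00 = R$6,330.00
  R$812.56 + 28.78% × (R$6,330.00 − R$6,200.00) = R$812.56 + 28.78% × R$130.00 = R$849.97
Pension Levy: 1% × R$8,230.00 = R$82.30
Total: R$849.97 + R$82.30 = R$932.27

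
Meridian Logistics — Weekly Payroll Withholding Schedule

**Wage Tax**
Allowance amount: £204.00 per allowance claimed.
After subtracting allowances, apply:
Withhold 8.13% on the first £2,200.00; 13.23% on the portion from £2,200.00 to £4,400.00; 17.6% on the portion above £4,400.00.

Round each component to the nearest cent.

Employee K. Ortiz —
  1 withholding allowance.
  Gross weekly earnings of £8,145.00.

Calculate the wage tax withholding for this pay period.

£1,093.14

Wage Tax: taxable = £8,145.00 − 1×£204.00 = £7,941.00
  £469.92 + 17.6% × (£7,941.00 − £4,400.00) = £469.92 + 17.6% × £3,541.00 = £1,093.14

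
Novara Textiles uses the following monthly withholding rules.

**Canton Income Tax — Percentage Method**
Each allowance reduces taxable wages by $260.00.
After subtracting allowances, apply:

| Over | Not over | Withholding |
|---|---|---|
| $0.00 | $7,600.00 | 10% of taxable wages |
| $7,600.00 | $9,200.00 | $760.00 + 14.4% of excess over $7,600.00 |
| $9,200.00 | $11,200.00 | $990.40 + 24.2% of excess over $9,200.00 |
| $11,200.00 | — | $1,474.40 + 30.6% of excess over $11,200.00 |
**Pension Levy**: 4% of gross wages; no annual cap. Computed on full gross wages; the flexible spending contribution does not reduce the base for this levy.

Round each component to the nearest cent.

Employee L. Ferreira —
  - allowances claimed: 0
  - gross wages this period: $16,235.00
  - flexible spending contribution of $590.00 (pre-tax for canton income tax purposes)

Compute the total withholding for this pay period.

$3,483.97

Canton Income Tax: taxable = $16,235.00 − $590.00 = $15,645.00
  $1,474.40 + 30.6% × ($15,645.00 − $11,200.00) = $1,474.40 + 30.6% × $4,445.00 = $2,834.57
Pension Levy: 4% × $16,235.00 = $649.40
Total: $2,834.57 + $649.40 = $3,483.97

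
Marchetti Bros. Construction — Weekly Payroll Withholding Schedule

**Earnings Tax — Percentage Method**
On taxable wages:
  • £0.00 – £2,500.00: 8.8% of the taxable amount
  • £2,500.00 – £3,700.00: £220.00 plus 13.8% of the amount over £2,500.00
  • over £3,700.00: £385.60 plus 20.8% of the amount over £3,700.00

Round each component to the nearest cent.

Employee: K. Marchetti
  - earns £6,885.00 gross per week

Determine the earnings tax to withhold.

£1,048.08

Earnings Tax: taxable = £6,885.00
  £385.60 + 20.8% × (£6,885.00 − £3,700.00) = £385.60 + 20.8% × £3,185.00 = £1,048.08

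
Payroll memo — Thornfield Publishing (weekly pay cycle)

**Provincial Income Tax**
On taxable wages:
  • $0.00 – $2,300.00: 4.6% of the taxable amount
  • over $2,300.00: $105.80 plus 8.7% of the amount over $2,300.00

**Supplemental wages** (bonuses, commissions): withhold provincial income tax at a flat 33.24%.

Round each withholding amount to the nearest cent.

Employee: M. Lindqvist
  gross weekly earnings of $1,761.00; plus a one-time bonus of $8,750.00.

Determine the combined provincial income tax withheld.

$2,989.51

Provincial Income Tax: taxable = $1,761.00
  4.6% × $1,761.00 = $81.01
Supplemental (33.24% flat on bonus): 33.24% × $8,750.00 = $2,908.50
Total provincial income tax: $81.01 + $2,908.50 = $2,989.51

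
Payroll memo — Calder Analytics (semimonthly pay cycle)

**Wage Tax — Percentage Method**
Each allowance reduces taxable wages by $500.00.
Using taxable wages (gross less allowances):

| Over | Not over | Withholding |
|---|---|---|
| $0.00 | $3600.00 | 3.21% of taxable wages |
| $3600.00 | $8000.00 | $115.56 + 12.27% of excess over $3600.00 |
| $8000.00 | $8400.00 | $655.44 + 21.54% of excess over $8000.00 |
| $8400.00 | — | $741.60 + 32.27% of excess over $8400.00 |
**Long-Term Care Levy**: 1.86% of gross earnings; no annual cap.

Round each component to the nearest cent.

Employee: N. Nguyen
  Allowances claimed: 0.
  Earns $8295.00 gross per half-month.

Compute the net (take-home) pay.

$7421.73

Wage Tax: taxable = $8295.00
  $655.44 + 21.54% × ($8295.00 − $8000.00) = $655.44 + 21.54% × $295.00 = $718.98
Long-Term Care Levy: 1.86% × $8295.00 = $154.29
Total withheld: $718.98 + $154.29 = $873.27
Net pay: $8295.00 − $873.27 = $7421.73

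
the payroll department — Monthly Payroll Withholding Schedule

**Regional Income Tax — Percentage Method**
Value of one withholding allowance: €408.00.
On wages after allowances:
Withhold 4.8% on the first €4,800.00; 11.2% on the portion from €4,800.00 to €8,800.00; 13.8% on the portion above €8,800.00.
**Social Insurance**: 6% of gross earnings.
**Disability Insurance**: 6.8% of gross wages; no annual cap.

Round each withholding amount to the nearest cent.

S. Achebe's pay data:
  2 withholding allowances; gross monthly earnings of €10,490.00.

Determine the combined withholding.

Regional Income Tax: taxable = €10,490.00 − 2×€408.00 = €9,674.00
  €678.40 + 13.8% × (€9,674.00 − €8,800.00) = €678.40 + 13.8% × €874.00 = €799.01
Social Insurance: 6% × €10,490.00 = €629.40
Disability Insurance: 6.8% × €10,490.00 = €713.32
Total: €799.01 + €629.40 + €713.32 = €2,141.73

€2,141.73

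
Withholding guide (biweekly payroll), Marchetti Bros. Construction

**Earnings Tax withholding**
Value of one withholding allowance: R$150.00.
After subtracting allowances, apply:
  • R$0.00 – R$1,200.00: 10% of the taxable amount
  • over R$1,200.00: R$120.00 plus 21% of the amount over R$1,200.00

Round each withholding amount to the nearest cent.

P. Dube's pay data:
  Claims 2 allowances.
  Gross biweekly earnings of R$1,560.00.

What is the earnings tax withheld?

Earnings Tax: taxable = R$1,560.00 − 2×R$150.00 = R$1,260.00
  R$120.00 + 21% × (R$1,260.00 − R$1,200.00) = R$120.00 + 21% × R$60.00 = R$132.60

R$132.60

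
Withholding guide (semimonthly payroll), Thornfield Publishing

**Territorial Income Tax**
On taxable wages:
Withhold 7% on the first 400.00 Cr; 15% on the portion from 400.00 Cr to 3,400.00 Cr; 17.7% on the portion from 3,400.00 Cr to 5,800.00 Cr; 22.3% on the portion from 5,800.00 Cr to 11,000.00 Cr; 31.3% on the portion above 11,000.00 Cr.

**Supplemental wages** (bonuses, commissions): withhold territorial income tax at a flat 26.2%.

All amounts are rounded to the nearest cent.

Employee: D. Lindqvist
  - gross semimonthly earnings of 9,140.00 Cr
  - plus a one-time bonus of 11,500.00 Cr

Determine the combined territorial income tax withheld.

4,660.62 Cr

Territorial Income Tax: taxable = 9,140.00 Cr
  902.80 Cr + 22.3% × (9,140.00 Cr − 5,800.00 Cr) = 902.80 Cr + 22.3% × 3,340.00 Cr = 1,647.62 Cr
Supplemental (26.2% flat on bonus): 26.2% × 11,500.00 Cr = 3,013.00 Cr
Total territorial income tax: 1,647.62 Cr + 3,013.00 Cr = 4,660.62 Cr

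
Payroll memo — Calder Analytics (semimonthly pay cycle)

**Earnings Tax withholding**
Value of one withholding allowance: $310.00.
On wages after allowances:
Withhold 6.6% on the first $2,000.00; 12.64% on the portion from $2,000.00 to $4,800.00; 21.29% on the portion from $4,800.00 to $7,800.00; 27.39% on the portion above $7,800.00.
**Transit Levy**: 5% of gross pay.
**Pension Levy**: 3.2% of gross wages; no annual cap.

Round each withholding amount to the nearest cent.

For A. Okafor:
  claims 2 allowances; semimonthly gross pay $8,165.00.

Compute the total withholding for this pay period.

Earnings Tax: taxable = $8,165.00 − 2×$310.00 = $7,545.00
  $485.92 + 21.29% × ($7,545.00 − $4,800.00) = $485.92 + 21.29% × $2,745.00 = $1,070.33
Transit Levy: 5% × $8,165.00 = $408.25
Pension Levy: 3.2% × $8,165.00 = $261.28
Total: $1,070.33 + $408.25 + $261.28 = $1,739.86

$1,739.86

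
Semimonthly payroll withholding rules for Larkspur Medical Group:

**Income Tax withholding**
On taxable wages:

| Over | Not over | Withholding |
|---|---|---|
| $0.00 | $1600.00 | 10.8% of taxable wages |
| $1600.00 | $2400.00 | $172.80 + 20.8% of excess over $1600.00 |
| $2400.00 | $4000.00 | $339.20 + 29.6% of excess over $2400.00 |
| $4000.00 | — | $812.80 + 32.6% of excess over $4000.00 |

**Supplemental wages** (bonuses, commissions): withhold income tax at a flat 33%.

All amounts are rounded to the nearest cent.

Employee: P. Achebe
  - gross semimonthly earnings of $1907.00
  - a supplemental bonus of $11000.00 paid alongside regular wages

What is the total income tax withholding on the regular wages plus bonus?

$3866.66

Income Tax: taxable = $1907.00
  $172.80 + 20.8% × ($1907.00 − $1600.00) = $172.80 + 20.8% × $307.00 = $236.66
Supplemental (33% flat on bonus): 33% × $11000.00 = $3630.00
Total income tax: $236.66 + $3630.00 = $3866.66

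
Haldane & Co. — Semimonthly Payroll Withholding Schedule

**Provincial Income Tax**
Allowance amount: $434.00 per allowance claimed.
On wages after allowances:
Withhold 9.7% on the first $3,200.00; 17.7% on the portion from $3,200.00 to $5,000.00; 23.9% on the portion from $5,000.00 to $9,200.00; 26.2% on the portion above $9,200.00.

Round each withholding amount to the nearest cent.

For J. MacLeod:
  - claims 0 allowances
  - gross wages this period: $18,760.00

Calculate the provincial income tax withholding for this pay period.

Provincial Income Tax: taxable = $18,760.00
  $1,632.80 + 26.2% × ($18,760.00 − $9,200.00) = $1,632.80 + 26.2% × $9,560.00 = $4,137.52

$4,137.52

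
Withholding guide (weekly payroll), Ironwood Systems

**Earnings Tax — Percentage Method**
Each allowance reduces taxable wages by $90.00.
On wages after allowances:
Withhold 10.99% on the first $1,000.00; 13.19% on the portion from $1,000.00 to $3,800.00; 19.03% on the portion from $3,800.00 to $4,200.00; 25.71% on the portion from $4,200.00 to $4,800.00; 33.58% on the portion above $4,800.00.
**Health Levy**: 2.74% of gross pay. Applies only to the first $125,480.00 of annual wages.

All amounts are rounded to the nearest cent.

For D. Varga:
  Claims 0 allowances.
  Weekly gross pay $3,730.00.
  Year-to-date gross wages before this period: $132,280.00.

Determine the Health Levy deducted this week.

$0.00

Health Levy: YTD $132,280.00 ≥ cap $125,480.00 → $0.00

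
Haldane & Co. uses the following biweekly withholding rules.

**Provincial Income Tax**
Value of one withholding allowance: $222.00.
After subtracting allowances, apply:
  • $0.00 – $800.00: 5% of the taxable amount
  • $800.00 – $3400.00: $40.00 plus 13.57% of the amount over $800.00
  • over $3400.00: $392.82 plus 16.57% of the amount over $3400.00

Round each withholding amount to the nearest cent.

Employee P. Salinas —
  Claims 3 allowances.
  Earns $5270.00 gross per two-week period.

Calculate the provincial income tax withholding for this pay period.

Provincial Income Tax: taxable = $5270.00 − 3×$222.00 = $4604.00
  $392.82 + 16.57% × ($4604.00 − $3400.00) = $392.82 + 16.57% × $1204.00 = $592.32

$592.32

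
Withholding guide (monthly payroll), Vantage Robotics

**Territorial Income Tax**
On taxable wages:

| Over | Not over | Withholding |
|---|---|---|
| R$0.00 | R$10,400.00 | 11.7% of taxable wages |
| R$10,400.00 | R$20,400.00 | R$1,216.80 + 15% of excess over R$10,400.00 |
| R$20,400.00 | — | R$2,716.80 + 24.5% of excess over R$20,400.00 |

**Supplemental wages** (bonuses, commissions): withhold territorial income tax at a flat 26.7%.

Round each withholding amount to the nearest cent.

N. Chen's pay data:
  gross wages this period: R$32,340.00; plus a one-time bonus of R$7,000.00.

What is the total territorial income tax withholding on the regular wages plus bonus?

Territorial Income Tax: taxable = R$32,340.00
  R$2,716.80 + 24.5% × (R$32,340.00 − R$20,400.00) = R$2,716.80 + 24.5% × R$11,940.00 = R$5,642.10
Supplemental (26.7% flat on bonus): 26.7% × R$7,000.00 = R$1,869.00
Total territorial income tax: R$5,642.10 + R$1,869.00 = R$7,511.10

R$7,511.10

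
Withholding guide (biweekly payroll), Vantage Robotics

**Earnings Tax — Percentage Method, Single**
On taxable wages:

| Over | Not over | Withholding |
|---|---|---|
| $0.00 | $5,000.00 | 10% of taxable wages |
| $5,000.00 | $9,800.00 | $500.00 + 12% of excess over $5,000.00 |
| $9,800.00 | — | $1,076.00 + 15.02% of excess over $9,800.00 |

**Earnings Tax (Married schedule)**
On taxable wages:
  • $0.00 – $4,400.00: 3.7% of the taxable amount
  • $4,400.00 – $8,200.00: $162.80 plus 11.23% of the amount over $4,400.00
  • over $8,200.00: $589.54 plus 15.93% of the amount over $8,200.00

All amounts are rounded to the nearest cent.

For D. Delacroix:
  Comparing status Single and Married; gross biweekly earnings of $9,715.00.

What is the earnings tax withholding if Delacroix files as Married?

$830.88

Earnings Tax (Married): taxable = $9,715.00
  $589.54 + 15.93% × ($9,715.00 − $8,200.00) = $589.54 + 15.93% × $1,515.00 = $830.88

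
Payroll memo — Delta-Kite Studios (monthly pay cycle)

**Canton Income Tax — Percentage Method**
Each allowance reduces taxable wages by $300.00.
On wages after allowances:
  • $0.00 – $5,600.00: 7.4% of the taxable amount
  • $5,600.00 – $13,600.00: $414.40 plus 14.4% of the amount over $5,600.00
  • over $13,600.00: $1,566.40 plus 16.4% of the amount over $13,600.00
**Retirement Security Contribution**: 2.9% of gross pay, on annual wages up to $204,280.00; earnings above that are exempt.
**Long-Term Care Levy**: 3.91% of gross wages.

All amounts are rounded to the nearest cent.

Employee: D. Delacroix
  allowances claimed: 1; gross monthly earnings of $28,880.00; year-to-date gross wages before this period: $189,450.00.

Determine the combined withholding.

$5,582.40

Canton Income Tax: taxable = $28,880.00 − 1×$300.00 = $28,580.00
  $1,566.40 + 16.4% × ($28,580.00 − $13,600.00) = $1,566.40 + 16.4% × $14,980.00 = $4,023.12
Retirement Security Contribution: cap $204,280.00 − YTD $189,450.00 = $14,830.00 subject; 2.9% × $14,830.00 = $430.07
Long-Term Care Levy: 3.91% × $28,880.00 = $1,129.21
Total: $4,023.12 + $430.07 + $1,129.21 = $5,582.40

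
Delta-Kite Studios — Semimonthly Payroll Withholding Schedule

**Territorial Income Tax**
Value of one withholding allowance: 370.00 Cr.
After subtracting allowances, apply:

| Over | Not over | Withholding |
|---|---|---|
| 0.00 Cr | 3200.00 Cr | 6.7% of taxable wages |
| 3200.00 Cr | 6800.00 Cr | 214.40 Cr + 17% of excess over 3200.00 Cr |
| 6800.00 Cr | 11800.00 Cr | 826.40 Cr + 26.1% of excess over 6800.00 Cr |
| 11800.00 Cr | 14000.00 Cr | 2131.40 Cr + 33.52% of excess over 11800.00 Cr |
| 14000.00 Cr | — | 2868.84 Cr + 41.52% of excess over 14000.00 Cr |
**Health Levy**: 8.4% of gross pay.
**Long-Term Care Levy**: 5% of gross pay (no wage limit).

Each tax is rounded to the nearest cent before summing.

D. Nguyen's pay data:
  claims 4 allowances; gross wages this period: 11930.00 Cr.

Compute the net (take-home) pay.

8552.33 Cr

Territorial Income Tax: taxable = 11930.00 Cr − 4×370.00 Cr = 10450.00 Cr
  826.40 Cr + 26.1% × (10450.00 Cr − 6800.00 Cr) = 826.40 Cr + 26.1% × 3650.00 Cr = 1779.05 Cr
Health Levy: 8.4% × 11930.00 Cr = 1002.12 Cr
Long-Term Care Levy: 5% × 11930.00 Cr = 596.50 Cr
Total withheld: 1779.05 Cr + 1002.12 Cr + 596.50 Cr = 3377.67 Cr
Net pay: 11930.00 Cr − 3377.67 Cr = 8552.33 Cr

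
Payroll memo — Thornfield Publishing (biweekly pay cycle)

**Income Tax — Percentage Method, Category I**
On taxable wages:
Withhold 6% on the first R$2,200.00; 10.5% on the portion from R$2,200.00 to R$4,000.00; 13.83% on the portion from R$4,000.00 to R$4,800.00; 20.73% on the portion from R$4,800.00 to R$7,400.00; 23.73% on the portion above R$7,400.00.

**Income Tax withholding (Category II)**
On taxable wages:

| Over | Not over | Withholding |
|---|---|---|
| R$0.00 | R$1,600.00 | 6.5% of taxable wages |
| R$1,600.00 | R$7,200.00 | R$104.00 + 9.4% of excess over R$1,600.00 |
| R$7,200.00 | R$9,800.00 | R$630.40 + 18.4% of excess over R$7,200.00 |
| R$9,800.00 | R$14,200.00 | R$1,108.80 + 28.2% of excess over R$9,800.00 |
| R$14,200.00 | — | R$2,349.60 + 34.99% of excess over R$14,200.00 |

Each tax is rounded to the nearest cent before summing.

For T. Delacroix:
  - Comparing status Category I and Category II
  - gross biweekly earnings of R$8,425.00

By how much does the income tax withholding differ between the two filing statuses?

R$358.05

Income Tax (Category I): taxable = R$8,425.00
  R$970.62 + 23.73% × (R$8,425.00 − R$7,400.00) = R$970.62 + 23.73% × R$1,025.00 = R$1,213.85
Income Tax (Category II): taxable = R$8,425.00
  R$630.40 + 18.4% × (R$8,425.00 − R$7,200.00) = R$630.40 + 18.4% × R$1,225.00 = R$855.80
Difference: |R$1,213.85 − R$855.80| = R$358.05 (higher under Category I)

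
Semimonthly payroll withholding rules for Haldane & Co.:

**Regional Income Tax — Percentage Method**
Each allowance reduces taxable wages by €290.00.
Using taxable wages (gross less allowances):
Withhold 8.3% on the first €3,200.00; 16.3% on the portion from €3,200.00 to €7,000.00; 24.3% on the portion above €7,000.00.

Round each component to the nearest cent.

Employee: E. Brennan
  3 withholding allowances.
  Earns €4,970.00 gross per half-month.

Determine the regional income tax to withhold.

€412.30

Regional Income Tax: taxable = €4,970.00 − 3×€290.00 = €4,100.00
  €265.60 + 16.3% × (€4,100.00 − €3,200.00) = €265.60 + 16.3% × €900.00 = €412.30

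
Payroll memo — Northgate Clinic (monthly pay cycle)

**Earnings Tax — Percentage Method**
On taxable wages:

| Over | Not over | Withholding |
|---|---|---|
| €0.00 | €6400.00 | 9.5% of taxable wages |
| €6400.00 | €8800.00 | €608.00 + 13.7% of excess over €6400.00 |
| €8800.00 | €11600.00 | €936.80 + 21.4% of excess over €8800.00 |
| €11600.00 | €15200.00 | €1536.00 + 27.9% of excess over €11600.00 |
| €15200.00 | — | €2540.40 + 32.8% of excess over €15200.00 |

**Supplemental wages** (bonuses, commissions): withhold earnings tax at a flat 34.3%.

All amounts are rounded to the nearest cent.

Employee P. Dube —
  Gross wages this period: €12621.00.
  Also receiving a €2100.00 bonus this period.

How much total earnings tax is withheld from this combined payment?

€2541.16

Earnings Tax: taxable = €12621.00
  €1536.00 + 27.9% × (€12621.00 − €11600.00) = €1536.00 + 27.9% × €1021.00 = €1820.86
Supplemental (34.3% flat on bonus): 34.3% × €2100.00 = €720.30
Total earnings tax: €1820.86 + €720.30 = €2541.16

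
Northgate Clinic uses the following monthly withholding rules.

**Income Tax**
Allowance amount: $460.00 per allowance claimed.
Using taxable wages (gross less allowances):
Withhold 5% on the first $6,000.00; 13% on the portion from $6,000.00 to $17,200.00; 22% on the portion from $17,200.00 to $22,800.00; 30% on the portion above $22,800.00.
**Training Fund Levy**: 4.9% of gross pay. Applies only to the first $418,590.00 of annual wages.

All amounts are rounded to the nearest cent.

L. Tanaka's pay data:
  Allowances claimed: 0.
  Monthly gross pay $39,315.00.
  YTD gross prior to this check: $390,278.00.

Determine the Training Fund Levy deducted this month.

Training Fund Levy: cap $418,590.00 − YTD $390,278.00 = $28,312.00 subject; 4.9% × $28,312.00 = $1,387.29

$1,387.29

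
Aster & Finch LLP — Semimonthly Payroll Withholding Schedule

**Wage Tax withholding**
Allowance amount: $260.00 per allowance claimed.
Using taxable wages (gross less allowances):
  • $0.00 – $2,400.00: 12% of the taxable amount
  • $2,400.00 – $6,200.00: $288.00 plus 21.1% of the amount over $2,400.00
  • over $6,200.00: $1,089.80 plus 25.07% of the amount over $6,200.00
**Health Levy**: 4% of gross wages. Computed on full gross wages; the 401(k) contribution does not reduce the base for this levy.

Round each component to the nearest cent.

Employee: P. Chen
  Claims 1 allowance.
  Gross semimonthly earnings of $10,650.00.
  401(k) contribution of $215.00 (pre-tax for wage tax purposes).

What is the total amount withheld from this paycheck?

$2,512.33

Wage Tax: taxable = $10,650.00 − $215.00 − 1×$260.00 = $10,175.00
  $1,089.80 + 25.07% × ($10,175.00 − $6,200.00) = $1,089.80 + 25.07% × $3,975.00 = $2,086.33
Health Levy: 4% × $10,650.00 = $426.00
Total: $2,086.33 + $426.00 = $2,512.33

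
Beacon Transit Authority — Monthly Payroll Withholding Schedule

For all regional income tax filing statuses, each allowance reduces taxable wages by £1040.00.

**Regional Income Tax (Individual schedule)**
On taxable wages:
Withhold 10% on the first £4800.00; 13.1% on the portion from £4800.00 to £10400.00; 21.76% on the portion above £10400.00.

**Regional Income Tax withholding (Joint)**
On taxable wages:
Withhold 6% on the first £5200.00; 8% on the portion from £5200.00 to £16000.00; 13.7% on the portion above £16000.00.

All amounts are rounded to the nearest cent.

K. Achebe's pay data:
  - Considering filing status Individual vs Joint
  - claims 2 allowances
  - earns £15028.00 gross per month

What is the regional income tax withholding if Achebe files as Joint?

Regional Income Tax (Joint): taxable = £15028.00 − 2×£1040.00 = £12948.00
  £312.00 + 8% × (£12948.00 − £5200.00) = £312.00 + 8% × £7748.00 = £931.84

£931.84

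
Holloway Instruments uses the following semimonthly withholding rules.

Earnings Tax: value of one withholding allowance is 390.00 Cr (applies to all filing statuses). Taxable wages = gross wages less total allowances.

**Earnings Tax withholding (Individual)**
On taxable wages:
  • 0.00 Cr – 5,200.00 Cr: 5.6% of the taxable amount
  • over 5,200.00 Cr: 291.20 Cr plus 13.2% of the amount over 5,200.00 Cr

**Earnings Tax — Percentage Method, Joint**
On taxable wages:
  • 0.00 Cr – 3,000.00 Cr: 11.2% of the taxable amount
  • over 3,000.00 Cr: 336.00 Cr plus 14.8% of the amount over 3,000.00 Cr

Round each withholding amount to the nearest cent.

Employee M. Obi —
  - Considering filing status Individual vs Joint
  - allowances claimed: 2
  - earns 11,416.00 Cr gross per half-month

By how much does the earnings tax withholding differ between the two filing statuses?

Earnings Tax (Individual): taxable = 11,416.00 Cr − 2×390.00 Cr = 10,636.00 Cr
  291.20 Cr + 13.2% × (10,636.00 Cr − 5,200.00 Cr) = 291.20 Cr + 13.2% × 5,436.00 Cr = 1,008.75 Cr
Earnings Tax (Joint): taxable = 11,416.00 Cr − 2×390.00 Cr = 10,636.00 Cr
  336.00 Cr + 14.8% × (10,636.00 Cr − 3,000.00 Cr) = 336.00 Cr + 14.8% × 7,636.00 Cr = 1,466.13 Cr
Difference: |1,008.75 Cr − 1,466.13 Cr| = 457.38 Cr (higher under Joint)

457.38 Cr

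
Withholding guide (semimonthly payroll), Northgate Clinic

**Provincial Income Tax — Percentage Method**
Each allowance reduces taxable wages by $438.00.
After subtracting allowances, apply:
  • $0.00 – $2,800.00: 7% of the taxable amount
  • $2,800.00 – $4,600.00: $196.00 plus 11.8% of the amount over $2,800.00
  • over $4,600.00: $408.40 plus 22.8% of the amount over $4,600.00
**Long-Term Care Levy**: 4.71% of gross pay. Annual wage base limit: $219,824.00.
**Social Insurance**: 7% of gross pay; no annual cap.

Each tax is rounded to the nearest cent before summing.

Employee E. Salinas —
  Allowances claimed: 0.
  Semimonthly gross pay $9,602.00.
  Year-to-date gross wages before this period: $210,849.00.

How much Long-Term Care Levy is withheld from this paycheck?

$422.72

Long-Term Care Levy: cap $219,824.00 − YTD $210,849.00 = $8,975.00 subject; 4.71% × $8,975.00 = $422.72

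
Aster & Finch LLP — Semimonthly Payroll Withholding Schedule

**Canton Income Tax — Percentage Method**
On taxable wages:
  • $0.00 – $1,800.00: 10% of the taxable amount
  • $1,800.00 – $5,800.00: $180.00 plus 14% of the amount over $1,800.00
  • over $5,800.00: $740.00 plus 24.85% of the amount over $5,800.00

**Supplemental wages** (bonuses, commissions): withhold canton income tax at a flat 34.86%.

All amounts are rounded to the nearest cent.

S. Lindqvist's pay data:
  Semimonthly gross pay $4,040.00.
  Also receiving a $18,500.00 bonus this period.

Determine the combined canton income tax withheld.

Canton Income Tax: taxable = $4,040.00
  $180.00 + 14% × ($4,040.00 − $1,800.00) = $180.00 + 14% × $2,240.00 = $493.60
Supplemental (34.86% flat on bonus): 34.86% × $18,500.00 = $6,449.10
Total canton income tax: $493.60 + $6,449.10 = $6,942.70

$6,942.70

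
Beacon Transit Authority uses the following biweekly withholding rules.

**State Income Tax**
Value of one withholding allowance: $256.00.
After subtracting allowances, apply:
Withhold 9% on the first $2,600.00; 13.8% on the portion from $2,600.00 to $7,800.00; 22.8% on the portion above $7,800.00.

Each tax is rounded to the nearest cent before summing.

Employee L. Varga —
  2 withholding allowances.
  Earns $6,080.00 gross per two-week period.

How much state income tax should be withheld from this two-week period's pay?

State Income Tax: taxable = $6,080.00 − 2×$256.00 = $5,568.00
  $234.00 + 13.8% × ($5,568.00 − $2,600.00) = $234.00 + 13.8% × $2,968.00 = $643.58

$643.58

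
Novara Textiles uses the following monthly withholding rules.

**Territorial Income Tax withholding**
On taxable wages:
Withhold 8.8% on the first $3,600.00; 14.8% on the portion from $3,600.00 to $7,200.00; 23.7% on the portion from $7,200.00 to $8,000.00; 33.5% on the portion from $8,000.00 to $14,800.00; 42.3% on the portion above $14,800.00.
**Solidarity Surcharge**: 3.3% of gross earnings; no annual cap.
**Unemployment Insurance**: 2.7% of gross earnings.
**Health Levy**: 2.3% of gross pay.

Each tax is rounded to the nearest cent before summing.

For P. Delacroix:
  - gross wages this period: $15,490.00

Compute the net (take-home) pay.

Territorial Income Tax: taxable = $15,490.00
  $3,317.20 + 42.3% × ($15,490.00 − $14,800.00) = $3,317.20 + 42.3% × $690.00 = $3,609.07
Solidarity Surcharge: 3.3% × $15,490.00 = $511.17
Unemployment Insurance: 2.7% × $15,490.00 = $418.23
Health Levy: 2.3% × $15,490.00 = $356.27
Total withheld: $3,609.07 + $511.17 + $418.23 + $356.27 = $4,894.74
Net pay: $15,490.00 − $4,894.74 = $10,595.26

$10,595.26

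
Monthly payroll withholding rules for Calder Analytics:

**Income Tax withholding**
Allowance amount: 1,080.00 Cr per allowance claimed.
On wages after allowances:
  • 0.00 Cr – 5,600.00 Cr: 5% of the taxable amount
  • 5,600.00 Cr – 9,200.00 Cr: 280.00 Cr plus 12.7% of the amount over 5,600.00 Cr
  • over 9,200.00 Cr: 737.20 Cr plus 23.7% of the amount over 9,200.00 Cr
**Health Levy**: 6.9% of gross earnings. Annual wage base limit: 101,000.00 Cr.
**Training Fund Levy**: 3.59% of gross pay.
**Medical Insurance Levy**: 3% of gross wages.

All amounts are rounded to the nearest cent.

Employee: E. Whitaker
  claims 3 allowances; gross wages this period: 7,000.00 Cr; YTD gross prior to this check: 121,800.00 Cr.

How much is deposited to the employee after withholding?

Income Tax: taxable = 7,000.00 Cr − 3×1,080.00 Cr = 3,760.00 Cr
  5% × 3,760.00 Cr = 188.00 Cr
Health Levy: YTD 121,800.00 Cr ≥ cap 101,000.00 Cr → 0.00 Cr
Training Fund Levy: 3.59% × 7,000.00 Cr = 251.30 Cr
Medical Insurance Levy: 3% × 7,000.00 Cr = 210.00 Cr
Total withheld: 188.00 Cr + 0.00 Cr + 251.30 Cr + 210.00 Cr = 649.30 Cr
Net pay: 7,000.00 Cr − 649.30 Cr = 6,350.70 Cr

6,350.70 Cr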